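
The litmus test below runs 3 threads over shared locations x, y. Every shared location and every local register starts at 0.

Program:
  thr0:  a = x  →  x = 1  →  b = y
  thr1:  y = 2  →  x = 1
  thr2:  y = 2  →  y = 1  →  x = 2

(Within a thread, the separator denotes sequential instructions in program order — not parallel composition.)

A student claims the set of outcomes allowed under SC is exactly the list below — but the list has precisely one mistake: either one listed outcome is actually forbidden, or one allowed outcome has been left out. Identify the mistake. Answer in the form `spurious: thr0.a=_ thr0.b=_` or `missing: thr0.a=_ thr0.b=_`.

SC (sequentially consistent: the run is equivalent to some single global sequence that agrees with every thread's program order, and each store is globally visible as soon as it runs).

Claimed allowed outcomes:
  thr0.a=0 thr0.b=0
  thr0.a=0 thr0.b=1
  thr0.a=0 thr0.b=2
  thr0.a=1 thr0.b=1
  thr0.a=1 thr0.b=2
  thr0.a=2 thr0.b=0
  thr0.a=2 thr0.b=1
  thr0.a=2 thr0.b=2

spurious: thr0.a=2 thr0.b=0

outcome vector order: (thr0.a,thr0.b)
SC: 7 outcomes — {00; 01; 02; 11; 12; 21; 22}
claimed∖SC = {20}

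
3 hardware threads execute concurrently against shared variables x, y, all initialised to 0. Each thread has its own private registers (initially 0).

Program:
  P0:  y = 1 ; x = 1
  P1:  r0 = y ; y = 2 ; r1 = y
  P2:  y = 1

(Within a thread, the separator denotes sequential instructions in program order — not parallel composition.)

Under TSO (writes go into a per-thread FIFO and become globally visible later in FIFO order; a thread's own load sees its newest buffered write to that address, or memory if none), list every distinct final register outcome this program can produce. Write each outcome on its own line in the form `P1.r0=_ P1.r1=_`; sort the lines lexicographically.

outcome vector order: (P1.r0,P1.r1)
|TSO outcomes| = 4

P1.r0=0 P1.r1=1
P1.r0=0 P1.r1=2
P1.r0=1 P1.r1=1
P1.r0=1 P1.r1=2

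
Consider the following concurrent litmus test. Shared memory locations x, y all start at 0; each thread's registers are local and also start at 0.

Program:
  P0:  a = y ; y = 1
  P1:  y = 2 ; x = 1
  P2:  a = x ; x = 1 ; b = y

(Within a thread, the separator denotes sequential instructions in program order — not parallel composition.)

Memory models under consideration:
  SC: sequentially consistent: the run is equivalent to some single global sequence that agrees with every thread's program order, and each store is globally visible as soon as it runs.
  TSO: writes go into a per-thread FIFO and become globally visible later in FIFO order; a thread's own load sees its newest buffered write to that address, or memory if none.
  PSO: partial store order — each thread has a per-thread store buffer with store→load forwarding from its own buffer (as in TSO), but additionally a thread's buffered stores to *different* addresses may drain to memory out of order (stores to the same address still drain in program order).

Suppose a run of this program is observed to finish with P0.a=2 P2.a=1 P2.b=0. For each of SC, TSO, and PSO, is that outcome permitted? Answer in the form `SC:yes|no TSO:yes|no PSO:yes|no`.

outcome vector order: (P0.a,P2.a,P2.b)
[SC] allowed = {<0 0 0>, <0 0 1>, <0 0 2>, <0 1 1>, <0 1 2>, <2 0 0>, <2 0 1>, <2 0 2>, <2 1 1>, <2 1 2>}
[TSO] allowed = {<0 0 0>, <0 0 1>, <0 0 2>, <0 1 1>, <0 1 2>, <2 0 0>, <2 0 1>, <2 0 2>, <2 1 1>, <2 1 2>}
[PSO] allowed = {<0 0 0>, <0 0 1>, <0 0 2>, <0 1 0>, <0 1 1>, <0 1 2>, <2 0 0>, <2 0 1>, <2 0 2>, <2 1 0>, <2 1 1>, <2 1 2>}
target <2 1 0> ∈ {PSO}

SC:no TSO:no PSO:yes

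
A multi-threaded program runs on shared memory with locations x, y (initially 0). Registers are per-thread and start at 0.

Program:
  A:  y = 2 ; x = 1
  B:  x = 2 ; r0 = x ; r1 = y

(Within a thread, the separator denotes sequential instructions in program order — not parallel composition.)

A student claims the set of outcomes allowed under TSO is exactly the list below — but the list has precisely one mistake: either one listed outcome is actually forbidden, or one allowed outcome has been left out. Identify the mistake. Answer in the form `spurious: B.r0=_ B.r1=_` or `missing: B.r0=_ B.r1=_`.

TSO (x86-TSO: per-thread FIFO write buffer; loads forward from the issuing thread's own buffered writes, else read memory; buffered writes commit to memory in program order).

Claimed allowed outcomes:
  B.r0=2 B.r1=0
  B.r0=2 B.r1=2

outcome vector order: (B.r0,B.r1)
under TSO → 1/2; 2/0; 2/2
TSO∖claimed = {1/2}

missing: B.r0=1 B.r1=2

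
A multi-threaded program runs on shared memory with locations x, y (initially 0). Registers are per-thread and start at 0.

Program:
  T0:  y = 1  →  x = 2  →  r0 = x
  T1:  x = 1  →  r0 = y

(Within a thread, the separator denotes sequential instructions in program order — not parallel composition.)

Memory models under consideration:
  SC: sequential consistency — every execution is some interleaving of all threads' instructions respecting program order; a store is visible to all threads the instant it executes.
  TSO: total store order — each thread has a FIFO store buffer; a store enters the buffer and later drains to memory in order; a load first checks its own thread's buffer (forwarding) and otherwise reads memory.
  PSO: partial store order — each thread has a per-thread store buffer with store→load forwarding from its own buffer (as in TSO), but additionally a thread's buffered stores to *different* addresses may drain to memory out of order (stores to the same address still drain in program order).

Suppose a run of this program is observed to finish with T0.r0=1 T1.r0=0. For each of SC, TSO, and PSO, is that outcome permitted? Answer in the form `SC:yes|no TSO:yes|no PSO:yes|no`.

outcome vector order: (T0.r0,T1.r0)
under SC → <1 1> <2 0> <2 1>
under TSO → <1 0> <1 1> <2 0> <2 1>
under PSO → <1 0> <1 1> <2 0> <2 1>
target <1 0> ∈ {TSO,PSO}

SC:no TSO:yes PSO:yes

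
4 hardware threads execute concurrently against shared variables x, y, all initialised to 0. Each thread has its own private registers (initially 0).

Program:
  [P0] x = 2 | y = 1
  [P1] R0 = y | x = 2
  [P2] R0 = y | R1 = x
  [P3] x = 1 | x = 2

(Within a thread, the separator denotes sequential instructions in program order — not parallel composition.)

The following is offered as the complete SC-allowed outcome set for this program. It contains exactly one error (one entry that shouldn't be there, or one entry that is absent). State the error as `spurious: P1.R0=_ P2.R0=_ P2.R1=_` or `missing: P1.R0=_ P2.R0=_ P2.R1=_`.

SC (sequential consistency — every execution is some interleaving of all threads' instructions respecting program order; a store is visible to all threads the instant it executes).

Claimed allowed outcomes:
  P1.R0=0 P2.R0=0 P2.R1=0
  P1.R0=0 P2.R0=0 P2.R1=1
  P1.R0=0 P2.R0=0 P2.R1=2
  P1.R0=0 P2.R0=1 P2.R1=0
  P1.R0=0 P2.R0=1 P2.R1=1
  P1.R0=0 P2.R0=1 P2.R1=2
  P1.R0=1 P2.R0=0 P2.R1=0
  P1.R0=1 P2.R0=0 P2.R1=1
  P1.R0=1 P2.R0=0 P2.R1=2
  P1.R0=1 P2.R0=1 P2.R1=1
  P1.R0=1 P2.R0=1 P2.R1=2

spurious: P1.R0=0 P2.R0=1 P2.R1=0

outcome vector order: (P1.R0,P2.R0,P2.R1)
SC: 10 outcomes — {000, 001, 002, 011, 012, 100, 101, 102, 111, 112}
claimed∖SC = {010}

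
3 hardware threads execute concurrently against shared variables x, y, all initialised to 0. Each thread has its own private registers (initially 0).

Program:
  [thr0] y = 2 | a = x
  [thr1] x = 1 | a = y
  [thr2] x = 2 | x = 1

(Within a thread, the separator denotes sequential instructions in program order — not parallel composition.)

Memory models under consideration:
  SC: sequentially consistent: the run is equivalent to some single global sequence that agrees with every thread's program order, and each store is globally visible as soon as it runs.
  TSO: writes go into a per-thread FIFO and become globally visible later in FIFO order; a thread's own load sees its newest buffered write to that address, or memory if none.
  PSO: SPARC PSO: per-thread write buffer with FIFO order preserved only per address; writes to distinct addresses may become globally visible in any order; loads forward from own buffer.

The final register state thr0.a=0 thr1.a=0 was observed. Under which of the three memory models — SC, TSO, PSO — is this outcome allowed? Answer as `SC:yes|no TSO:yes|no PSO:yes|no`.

outcome vector order: (thr0.a,thr1.a)
SC (5): <0 2>, <1 0>, <1 2>, <2 0>, <2 2>
TSO (6): <0 0>, <0 2>, <1 0>, <1 2>, <2 0>, <2 2>
PSO (6): <0 0>, <0 2>, <1 0>, <1 2>, <2 0>, <2 2>
target <0 0> ∈ {TSO,PSO}

SC:no TSO:yes PSO:yes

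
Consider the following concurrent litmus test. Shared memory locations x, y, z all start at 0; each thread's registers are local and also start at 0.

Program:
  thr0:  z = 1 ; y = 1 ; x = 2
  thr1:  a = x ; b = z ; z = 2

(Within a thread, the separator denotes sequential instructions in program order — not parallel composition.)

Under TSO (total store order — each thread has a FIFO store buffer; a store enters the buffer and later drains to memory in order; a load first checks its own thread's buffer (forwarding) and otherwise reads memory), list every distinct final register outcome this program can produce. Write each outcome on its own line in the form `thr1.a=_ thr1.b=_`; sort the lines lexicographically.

thr1.a=0 thr1.b=0
thr1.a=0 thr1.b=1
thr1.a=2 thr1.b=1

outcome vector order: (thr1.a,thr1.b)
|TSO outcomes| = 3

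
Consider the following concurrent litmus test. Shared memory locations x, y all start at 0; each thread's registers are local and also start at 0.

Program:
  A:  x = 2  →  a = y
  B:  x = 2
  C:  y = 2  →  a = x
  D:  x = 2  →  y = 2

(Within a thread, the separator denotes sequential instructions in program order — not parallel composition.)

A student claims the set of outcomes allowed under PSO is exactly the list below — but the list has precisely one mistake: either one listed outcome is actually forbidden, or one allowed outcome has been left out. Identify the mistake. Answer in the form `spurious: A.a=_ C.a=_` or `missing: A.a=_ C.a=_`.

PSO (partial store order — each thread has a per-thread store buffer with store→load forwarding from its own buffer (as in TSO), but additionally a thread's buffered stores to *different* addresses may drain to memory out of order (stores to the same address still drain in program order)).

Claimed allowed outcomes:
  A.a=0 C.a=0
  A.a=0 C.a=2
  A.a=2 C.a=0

outcome vector order: (A.a,C.a)
PSO (4): 0/0 0/2 2/0 2/2
PSO∖claimed = {2/2}

missing: A.a=2 C.a=2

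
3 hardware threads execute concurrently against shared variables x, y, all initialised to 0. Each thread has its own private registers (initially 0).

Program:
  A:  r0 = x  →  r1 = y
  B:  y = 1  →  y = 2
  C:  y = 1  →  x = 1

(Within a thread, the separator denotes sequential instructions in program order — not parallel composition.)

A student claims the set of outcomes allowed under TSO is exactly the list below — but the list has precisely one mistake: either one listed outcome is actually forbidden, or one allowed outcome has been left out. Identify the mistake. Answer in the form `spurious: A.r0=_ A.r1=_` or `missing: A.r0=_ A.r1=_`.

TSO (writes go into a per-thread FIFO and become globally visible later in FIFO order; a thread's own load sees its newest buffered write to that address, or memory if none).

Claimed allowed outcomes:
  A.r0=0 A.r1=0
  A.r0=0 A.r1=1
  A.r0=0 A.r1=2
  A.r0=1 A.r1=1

outcome vector order: (A.r0,A.r1)
[TSO] allowed = {<0 0>, <0 1>, <0 2>, <1 1>, <1 2>}
TSO∖claimed = {<1 2>}

missing: A.r0=1 A.r1=2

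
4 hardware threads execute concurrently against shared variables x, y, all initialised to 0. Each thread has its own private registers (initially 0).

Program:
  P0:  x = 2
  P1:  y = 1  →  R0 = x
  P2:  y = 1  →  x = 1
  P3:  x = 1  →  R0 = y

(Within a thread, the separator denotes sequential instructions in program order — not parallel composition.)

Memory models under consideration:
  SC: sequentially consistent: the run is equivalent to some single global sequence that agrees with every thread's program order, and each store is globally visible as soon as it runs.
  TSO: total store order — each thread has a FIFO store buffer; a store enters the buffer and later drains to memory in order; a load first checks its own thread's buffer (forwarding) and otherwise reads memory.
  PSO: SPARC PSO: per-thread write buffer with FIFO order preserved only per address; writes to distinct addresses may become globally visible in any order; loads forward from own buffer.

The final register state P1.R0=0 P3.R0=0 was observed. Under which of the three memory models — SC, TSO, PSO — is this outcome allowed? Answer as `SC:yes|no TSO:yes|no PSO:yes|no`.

outcome vector order: (P1.R0,P3.R0)
[SC] allowed = {01 10 11 20 21}
[TSO] allowed = {00 01 10 11 20 21}
[PSO] allowed = {00 01 10 11 20 21}
target 00 ∈ {TSO,PSO}

SC:no TSO:yes PSO:yes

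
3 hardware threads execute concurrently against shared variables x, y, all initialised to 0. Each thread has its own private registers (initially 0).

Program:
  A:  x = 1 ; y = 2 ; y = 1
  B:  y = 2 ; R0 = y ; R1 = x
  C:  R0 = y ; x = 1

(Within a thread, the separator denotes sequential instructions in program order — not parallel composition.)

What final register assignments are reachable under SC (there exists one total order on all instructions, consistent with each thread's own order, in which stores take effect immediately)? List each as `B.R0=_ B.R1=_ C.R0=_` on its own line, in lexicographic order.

outcome vector order: (B.R0,B.R1,C.R0)
|SC outcomes| = 9

B.R0=1 B.R1=1 C.R0=0
B.R0=1 B.R1=1 C.R0=1
B.R0=1 B.R1=1 C.R0=2
B.R0=2 B.R1=0 C.R0=0
B.R0=2 B.R1=0 C.R0=1
B.R0=2 B.R1=0 C.R0=2
B.R0=2 B.R1=1 C.R0=0
B.R0=2 B.R1=1 C.R0=1
B.R0=2 B.R1=1 C.R0=2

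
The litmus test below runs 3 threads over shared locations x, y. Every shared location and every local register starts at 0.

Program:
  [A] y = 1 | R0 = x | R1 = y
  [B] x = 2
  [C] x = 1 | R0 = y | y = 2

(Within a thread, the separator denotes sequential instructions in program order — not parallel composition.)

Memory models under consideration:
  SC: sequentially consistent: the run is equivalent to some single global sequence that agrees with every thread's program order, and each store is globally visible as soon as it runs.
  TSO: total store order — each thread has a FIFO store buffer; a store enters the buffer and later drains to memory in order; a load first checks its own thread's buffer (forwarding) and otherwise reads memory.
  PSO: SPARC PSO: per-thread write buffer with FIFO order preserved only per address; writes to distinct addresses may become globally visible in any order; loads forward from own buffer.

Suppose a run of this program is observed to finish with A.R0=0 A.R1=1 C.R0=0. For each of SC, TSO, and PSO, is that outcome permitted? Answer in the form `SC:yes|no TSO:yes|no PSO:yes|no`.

outcome vector order: (A.R0,A.R1,C.R0)
under SC → (0,1,1); (0,2,1); (1,1,0); (1,1,1); (1,2,0); (1,2,1); (2,1,0); (2,1,1); (2,2,0); (2,2,1)
under TSO → (0,1,0); (0,1,1); (0,2,0); (0,2,1); (1,1,0); (1,1,1); (1,2,0); (1,2,1); (2,1,0); (2,1,1); (2,2,0); (2,2,1)
under PSO → (0,1,0); (0,1,1); (0,2,0); (0,2,1); (1,1,0); (1,1,1); (1,2,0); (1,2,1); (2,1,0); (2,1,1); (2,2,0); (2,2,1)
target (0,1,0) ∈ {TSO,PSO}

SC:no TSO:yes PSO:yes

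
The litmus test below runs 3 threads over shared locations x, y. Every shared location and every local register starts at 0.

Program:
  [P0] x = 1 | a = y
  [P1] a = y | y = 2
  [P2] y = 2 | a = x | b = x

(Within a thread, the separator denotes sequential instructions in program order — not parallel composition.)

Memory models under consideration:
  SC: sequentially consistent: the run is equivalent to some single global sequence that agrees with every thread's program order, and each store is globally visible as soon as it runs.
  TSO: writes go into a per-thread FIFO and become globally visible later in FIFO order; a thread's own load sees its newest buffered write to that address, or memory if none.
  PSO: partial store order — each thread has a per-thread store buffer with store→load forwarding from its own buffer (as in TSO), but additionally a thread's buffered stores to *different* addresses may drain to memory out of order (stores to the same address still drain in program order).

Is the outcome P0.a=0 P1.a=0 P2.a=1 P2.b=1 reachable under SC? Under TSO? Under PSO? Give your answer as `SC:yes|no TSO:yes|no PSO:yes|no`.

outcome vector order: (P0.a,P1.a,P2.a,P2.b)
SC (8): 0011, 0211, 2000, 2001, 2011, 2200, 2201, 2211
TSO (12): 0000, 0001, 0011, 0200, 0201, 0211, 2000, 2001, 2011, 2200, 2201, 2211
PSO (12): 0000, 0001, 0011, 0200, 0201, 0211, 2000, 2001, 2011, 2200, 2201, 2211
target 0011 ∈ {SC,TSO,PSO}

SC:yes TSO:yes PSO:yes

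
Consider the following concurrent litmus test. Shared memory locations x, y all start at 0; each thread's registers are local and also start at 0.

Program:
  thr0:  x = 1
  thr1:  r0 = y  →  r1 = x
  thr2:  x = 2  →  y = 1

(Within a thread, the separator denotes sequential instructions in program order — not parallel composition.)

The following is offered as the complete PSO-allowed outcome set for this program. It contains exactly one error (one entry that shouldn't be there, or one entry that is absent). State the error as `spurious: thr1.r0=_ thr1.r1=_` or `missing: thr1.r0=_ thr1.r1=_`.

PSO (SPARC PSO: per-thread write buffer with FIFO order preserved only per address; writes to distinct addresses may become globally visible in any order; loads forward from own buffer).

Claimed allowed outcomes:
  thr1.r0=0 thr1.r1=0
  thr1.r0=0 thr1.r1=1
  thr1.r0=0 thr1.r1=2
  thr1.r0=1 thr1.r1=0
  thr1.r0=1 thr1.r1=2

missing: thr1.r0=1 thr1.r1=1

outcome vector order: (thr1.r0,thr1.r1)
PSO: 6 outcomes — {00, 01, 02, 10, 11, 12}
PSO∖claimed = {11}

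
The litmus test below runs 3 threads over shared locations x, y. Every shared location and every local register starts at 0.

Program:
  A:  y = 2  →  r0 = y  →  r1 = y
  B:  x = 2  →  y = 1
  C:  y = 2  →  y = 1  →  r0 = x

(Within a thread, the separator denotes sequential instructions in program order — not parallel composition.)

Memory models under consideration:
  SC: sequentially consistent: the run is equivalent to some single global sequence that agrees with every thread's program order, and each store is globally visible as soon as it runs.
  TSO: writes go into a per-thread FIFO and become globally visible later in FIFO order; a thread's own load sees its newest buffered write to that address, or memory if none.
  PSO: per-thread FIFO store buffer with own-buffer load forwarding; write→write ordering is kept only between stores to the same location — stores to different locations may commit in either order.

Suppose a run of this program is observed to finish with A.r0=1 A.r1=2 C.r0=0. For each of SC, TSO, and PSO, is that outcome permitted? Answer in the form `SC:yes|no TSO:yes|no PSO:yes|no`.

SC:no TSO:yes PSO:yes

outcome vector order: (A.r0,A.r1,C.r0)
under SC → <1 1 0>; <1 1 2>; <1 2 2>; <2 1 0>; <2 1 2>; <2 2 0>; <2 2 2>
under TSO → <1 1 0>; <1 1 2>; <1 2 0>; <1 2 2>; <2 1 0>; <2 1 2>; <2 2 0>; <2 2 2>
under PSO → <1 1 0>; <1 1 2>; <1 2 0>; <1 2 2>; <2 1 0>; <2 1 2>; <2 2 0>; <2 2 2>
target <1 2 0> ∈ {TSO,PSO}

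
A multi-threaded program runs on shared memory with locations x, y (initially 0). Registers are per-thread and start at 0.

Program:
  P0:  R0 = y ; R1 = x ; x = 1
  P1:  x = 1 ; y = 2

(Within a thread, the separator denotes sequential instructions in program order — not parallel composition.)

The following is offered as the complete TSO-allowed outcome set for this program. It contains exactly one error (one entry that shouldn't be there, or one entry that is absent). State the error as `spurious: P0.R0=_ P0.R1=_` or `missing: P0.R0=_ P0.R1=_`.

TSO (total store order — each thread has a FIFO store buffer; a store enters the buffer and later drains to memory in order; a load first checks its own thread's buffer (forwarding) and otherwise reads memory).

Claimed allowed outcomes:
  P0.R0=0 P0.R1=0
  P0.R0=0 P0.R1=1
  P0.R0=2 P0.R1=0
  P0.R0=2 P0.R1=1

outcome vector order: (P0.R0,P0.R1)
[TSO] allowed = {00 01 21}
claimed∖TSO = {20}

spurious: P0.R0=2 P0.R1=0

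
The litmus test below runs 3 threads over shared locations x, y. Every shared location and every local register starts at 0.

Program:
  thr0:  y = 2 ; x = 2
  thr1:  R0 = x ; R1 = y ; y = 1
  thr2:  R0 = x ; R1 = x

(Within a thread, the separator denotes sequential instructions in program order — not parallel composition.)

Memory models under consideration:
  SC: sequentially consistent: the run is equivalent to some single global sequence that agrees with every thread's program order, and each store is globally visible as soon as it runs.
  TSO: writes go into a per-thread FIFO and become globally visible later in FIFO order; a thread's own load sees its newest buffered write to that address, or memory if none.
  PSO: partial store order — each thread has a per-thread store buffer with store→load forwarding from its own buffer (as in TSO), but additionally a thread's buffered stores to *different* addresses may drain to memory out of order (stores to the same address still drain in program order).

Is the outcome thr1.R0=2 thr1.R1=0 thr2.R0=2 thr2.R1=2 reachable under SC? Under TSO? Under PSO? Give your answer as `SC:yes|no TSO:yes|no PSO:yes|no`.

outcome vector order: (thr1.R0,thr1.R1,thr2.R0,thr2.R1)
under SC → 0000; 0002; 0022; 0200; 0202; 0222; 2200; 2202; 2222
under TSO → 0000; 0002; 0022; 0200; 0202; 0222; 2200; 2202; 2222
under PSO → 0000; 0002; 0022; 0200; 0202; 0222; 2000; 2002; 2022; 2200; 2202; 2222
target 2022 ∈ {PSO}

SC:no TSO:no PSO:yes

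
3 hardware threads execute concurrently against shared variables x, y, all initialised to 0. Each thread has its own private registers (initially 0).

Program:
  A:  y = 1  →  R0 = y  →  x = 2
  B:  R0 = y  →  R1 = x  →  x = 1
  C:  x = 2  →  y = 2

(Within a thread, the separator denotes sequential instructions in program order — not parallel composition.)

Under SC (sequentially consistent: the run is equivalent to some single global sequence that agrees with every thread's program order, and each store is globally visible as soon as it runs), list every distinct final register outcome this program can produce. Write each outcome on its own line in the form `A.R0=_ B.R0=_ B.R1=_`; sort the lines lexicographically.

outcome vector order: (A.R0,B.R0,B.R1)
|SC outcomes| = 10

A.R0=1 B.R0=0 B.R1=0
A.R0=1 B.R0=0 B.R1=2
A.R0=1 B.R0=1 B.R1=0
A.R0=1 B.R0=1 B.R1=2
A.R0=1 B.R0=2 B.R1=2
A.R0=2 B.R0=0 B.R1=0
A.R0=2 B.R0=0 B.R1=2
A.R0=2 B.R0=1 B.R1=0
A.R0=2 B.R0=1 B.R1=2
A.R0=2 B.R0=2 B.R1=2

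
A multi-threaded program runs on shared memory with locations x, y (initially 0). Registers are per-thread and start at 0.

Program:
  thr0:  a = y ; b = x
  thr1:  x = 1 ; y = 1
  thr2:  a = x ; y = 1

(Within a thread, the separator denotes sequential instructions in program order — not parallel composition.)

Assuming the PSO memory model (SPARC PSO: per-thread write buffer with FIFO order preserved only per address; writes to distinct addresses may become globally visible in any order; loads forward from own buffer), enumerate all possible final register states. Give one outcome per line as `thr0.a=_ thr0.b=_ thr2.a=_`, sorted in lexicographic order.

thr0.a=0 thr0.b=0 thr2.a=0
thr0.a=0 thr0.b=0 thr2.a=1
thr0.a=0 thr0.b=1 thr2.a=0
thr0.a=0 thr0.b=1 thr2.a=1
thr0.a=1 thr0.b=0 thr2.a=0
thr0.a=1 thr0.b=0 thr2.a=1
thr0.a=1 thr0.b=1 thr2.a=0
thr0.a=1 thr0.b=1 thr2.a=1

outcome vector order: (thr0.a,thr0.b,thr2.a)
|PSO outcomes| = 8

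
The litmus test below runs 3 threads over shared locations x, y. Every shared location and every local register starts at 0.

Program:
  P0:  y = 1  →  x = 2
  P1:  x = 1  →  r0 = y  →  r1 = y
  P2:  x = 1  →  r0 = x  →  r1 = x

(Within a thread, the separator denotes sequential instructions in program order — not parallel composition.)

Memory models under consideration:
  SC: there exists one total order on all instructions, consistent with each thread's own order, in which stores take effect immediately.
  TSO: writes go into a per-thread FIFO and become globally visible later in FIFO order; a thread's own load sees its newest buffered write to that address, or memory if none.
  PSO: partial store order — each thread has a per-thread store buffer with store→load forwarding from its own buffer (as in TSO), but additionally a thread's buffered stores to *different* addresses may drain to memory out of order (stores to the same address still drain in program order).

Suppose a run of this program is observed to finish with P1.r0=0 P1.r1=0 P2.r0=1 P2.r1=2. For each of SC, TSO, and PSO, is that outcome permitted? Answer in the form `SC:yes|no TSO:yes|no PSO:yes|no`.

SC:yes TSO:yes PSO:yes

outcome vector order: (P1.r0,P1.r1,P2.r0,P2.r1)
[SC] allowed = {<0 0 1 1> <0 0 1 2> <0 0 2 2> <0 1 1 1> <0 1 1 2> <0 1 2 2> <1 1 1 1> <1 1 1 2> <1 1 2 1> <1 1 2 2>}
[TSO] allowed = {<0 0 1 1> <0 0 1 2> <0 0 2 1> <0 0 2 2> <0 1 1 1> <0 1 1 2> <0 1 2 1> <0 1 2 2> <1 1 1 1> <1 1 1 2> <1 1 2 1> <1 1 2 2>}
[PSO] allowed = {<0 0 1 1> <0 0 1 2> <0 0 2 1> <0 0 2 2> <0 1 1 1> <0 1 1 2> <0 1 2 1> <0 1 2 2> <1 1 1 1> <1 1 1 2> <1 1 2 1> <1 1 2 2>}
target <0 0 1 2> ∈ {SC,TSO,PSO}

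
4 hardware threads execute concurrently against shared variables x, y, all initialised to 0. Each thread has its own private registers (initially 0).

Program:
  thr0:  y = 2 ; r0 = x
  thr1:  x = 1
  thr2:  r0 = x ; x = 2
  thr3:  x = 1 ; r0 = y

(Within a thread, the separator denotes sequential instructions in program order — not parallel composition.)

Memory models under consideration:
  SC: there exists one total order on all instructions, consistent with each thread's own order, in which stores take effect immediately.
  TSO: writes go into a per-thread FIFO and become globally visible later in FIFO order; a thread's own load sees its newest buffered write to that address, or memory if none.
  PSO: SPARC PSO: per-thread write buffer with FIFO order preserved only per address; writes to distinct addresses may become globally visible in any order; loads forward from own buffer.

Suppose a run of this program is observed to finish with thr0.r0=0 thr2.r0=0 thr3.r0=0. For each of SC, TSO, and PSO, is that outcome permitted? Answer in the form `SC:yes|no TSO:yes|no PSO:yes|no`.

outcome vector order: (thr0.r0,thr2.r0,thr3.r0)
[SC] allowed = {<0 0 2>, <0 1 2>, <1 0 0>, <1 0 2>, <1 1 0>, <1 1 2>, <2 0 0>, <2 0 2>, <2 1 0>, <2 1 2>}
[TSO] allowed = {<0 0 0>, <0 0 2>, <0 1 0>, <0 1 2>, <1 0 0>, <1 0 2>, <1 1 0>, <1 1 2>, <2 0 0>, <2 0 2>, <2 1 0>, <2 1 2>}
[PSO] allowed = {<0 0 0>, <0 0 2>, <0 1 0>, <0 1 2>, <1 0 0>, <1 0 2>, <1 1 0>, <1 1 2>, <2 0 0>, <2 0 2>, <2 1 0>, <2 1 2>}
target <0 0 0> ∈ {TSO,PSO}

SC:no TSO:yes PSO:yes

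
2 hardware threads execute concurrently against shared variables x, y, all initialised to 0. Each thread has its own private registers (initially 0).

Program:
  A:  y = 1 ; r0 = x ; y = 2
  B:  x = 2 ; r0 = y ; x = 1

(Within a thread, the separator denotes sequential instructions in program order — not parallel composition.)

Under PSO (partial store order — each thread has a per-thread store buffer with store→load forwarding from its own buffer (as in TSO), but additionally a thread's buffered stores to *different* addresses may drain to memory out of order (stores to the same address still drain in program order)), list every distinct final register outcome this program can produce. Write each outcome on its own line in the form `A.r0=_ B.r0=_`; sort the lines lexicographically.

A.r0=0 B.r0=0
A.r0=0 B.r0=1
A.r0=0 B.r0=2
A.r0=1 B.r0=0
A.r0=1 B.r0=1
A.r0=2 B.r0=0
A.r0=2 B.r0=1
A.r0=2 B.r0=2

outcome vector order: (A.r0,B.r0)
|PSO outcomes| = 8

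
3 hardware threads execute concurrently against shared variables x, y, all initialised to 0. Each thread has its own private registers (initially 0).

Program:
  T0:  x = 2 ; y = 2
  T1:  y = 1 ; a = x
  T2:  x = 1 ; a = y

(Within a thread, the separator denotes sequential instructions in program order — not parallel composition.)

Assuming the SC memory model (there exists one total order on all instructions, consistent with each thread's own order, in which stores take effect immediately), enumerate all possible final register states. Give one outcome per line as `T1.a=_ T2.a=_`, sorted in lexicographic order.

T1.a=0 T2.a=1
T1.a=0 T2.a=2
T1.a=1 T2.a=0
T1.a=1 T2.a=1
T1.a=1 T2.a=2
T1.a=2 T2.a=0
T1.a=2 T2.a=1
T1.a=2 T2.a=2

outcome vector order: (T1.a,T2.a)
|SC outcomes| = 8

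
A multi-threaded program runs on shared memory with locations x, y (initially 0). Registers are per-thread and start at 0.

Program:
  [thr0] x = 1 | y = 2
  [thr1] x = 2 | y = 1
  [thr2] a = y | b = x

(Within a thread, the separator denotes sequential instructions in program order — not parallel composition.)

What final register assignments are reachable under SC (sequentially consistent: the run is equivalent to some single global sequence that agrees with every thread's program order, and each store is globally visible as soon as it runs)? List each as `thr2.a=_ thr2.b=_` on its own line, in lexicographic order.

thr2.a=0 thr2.b=0
thr2.a=0 thr2.b=1
thr2.a=0 thr2.b=2
thr2.a=1 thr2.b=1
thr2.a=1 thr2.b=2
thr2.a=2 thr2.b=1
thr2.a=2 thr2.b=2

outcome vector order: (thr2.a,thr2.b)
|SC outcomes| = 7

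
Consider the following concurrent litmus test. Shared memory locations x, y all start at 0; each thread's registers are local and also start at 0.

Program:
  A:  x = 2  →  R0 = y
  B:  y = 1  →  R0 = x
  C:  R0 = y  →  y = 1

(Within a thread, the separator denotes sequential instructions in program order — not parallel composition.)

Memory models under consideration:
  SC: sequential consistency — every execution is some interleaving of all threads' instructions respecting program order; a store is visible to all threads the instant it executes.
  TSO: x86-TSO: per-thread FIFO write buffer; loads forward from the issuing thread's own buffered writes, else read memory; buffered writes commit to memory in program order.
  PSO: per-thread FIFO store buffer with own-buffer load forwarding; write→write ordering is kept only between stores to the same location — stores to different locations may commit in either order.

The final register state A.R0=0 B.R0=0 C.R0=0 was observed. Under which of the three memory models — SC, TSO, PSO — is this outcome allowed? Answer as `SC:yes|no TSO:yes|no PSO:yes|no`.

outcome vector order: (A.R0,B.R0,C.R0)
[SC] allowed = {(0,2,0); (0,2,1); (1,0,0); (1,0,1); (1,2,0); (1,2,1)}
[TSO] allowed = {(0,0,0); (0,0,1); (0,2,0); (0,2,1); (1,0,0); (1,0,1); (1,2,0); (1,2,1)}
[PSO] allowed = {(0,0,0); (0,0,1); (0,2,0); (0,2,1); (1,0,0); (1,0,1); (1,2,0); (1,2,1)}
target (0,0,0) ∈ {TSO,PSO}

SC:no TSO:yes PSO:yes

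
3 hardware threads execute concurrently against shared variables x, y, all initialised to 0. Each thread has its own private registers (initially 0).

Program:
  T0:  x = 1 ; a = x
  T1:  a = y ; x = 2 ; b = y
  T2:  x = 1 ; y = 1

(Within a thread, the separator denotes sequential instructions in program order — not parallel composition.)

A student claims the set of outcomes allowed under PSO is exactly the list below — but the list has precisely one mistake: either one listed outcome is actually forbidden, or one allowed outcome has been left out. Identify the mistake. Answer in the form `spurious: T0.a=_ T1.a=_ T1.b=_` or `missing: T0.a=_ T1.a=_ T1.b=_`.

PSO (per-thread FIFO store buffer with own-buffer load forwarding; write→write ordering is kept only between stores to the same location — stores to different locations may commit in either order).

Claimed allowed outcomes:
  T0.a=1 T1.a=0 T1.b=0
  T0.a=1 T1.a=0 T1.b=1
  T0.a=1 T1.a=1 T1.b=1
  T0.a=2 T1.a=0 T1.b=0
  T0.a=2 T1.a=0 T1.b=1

outcome vector order: (T0.a,T1.a,T1.b)
under PSO → (1,0,0) (1,0,1) (1,1,1) (2,0,0) (2,0,1) (2,1,1)
PSO∖claimed = {(2,1,1)}

missing: T0.a=2 T1.a=1 T1.b=1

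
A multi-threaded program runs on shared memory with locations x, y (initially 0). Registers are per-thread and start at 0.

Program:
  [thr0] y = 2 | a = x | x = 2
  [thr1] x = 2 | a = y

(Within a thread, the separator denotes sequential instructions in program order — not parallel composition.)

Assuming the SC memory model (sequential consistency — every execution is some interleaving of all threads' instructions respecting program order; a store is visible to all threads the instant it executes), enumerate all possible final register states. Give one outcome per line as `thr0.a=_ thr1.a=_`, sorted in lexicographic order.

outcome vector order: (thr0.a,thr1.a)
|SC outcomes| = 3

thr0.a=0 thr1.a=2
thr0.a=2 thr1.a=0
thr0.a=2 thr1.a=2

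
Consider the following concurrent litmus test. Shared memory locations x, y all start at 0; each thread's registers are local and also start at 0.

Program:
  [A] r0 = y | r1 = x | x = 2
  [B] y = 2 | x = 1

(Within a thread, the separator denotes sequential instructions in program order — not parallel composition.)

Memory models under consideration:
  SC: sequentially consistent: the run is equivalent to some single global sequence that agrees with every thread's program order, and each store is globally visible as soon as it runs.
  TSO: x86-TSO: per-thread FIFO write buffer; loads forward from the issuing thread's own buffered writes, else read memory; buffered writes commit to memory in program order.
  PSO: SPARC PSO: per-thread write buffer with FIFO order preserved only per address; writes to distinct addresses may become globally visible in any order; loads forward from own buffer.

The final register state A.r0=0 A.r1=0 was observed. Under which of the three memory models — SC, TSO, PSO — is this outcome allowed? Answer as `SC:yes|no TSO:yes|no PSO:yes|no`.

SC:yes TSO:yes PSO:yes

outcome vector order: (A.r0,A.r1)
under SC → 00; 01; 20; 21
under TSO → 00; 01; 20; 21
under PSO → 00; 01; 20; 21
target 00 ∈ {SC,TSO,PSO}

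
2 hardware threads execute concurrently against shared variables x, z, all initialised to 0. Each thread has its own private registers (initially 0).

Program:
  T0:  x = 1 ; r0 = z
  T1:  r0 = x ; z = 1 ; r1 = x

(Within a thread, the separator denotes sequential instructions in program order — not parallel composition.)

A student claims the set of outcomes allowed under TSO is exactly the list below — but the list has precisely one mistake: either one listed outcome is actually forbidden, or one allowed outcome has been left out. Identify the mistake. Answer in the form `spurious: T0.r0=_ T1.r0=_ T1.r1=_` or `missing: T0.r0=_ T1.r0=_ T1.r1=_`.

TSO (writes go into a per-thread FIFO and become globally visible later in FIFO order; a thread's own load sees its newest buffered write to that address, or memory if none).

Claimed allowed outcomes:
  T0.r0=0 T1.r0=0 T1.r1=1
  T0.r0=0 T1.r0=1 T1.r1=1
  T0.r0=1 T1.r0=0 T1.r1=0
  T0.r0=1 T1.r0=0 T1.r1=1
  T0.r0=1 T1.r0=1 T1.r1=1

outcome vector order: (T0.r0,T1.r0,T1.r1)
TSO (6): 0/0/0, 0/0/1, 0/1/1, 1/0/0, 1/0/1, 1/1/1
TSO∖claimed = {0/0/0}

missing: T0.r0=0 T1.r0=0 T1.r1=0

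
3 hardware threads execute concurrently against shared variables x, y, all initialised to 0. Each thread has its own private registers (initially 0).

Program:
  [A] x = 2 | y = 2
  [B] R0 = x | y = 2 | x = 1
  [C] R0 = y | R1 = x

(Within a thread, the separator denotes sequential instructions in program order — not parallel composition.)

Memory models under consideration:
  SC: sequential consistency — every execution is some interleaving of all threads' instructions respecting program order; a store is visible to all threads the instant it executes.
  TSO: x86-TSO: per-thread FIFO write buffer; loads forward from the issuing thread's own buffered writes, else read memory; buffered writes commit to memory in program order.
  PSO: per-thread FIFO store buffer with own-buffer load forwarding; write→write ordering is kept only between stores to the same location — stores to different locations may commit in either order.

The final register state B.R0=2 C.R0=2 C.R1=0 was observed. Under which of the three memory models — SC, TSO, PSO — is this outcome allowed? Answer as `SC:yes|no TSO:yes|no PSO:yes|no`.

outcome vector order: (B.R0,C.R0,C.R1)
SC: 11 outcomes — {000; 001; 002; 020; 021; 022; 200; 201; 202; 221; 222}
TSO: 11 outcomes — {000; 001; 002; 020; 021; 022; 200; 201; 202; 221; 222}
PSO: 12 outcomes — {000; 001; 002; 020; 021; 022; 200; 201; 202; 220; 221; 222}
target 220 ∈ {PSO}

SC:no TSO:no PSO:yes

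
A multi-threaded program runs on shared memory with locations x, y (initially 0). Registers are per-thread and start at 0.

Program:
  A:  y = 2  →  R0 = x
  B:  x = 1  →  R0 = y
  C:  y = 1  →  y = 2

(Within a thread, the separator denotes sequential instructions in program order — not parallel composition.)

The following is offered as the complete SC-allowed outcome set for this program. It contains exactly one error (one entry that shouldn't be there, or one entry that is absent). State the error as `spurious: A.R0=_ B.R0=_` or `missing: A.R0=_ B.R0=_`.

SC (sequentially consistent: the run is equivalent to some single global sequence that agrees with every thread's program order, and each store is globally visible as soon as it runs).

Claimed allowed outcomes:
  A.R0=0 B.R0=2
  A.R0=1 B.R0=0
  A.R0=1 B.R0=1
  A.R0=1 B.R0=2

missing: A.R0=0 B.R0=1

outcome vector order: (A.R0,B.R0)
under SC → 0/1; 0/2; 1/0; 1/1; 1/2
SC∖claimed = {0/1}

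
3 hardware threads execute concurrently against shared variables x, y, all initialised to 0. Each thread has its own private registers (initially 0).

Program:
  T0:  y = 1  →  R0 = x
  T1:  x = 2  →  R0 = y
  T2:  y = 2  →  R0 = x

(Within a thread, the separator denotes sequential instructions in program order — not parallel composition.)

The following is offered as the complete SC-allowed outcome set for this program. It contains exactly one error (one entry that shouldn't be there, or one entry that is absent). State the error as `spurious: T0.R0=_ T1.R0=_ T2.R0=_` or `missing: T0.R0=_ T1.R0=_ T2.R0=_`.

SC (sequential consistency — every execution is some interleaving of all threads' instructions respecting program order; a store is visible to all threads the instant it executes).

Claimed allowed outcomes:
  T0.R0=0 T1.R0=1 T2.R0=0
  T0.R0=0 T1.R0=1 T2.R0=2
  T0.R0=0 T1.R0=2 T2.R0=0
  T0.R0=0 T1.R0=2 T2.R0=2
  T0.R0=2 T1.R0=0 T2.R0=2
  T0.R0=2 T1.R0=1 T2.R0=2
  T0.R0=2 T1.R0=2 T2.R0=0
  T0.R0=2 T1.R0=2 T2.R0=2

missing: T0.R0=2 T1.R0=1 T2.R0=0

outcome vector order: (T0.R0,T1.R0,T2.R0)
SC: 9 outcomes — {0/1/0 0/1/2 0/2/0 0/2/2 2/0/2 2/1/0 2/1/2 2/2/0 2/2/2}
SC∖claimed = {2/1/0}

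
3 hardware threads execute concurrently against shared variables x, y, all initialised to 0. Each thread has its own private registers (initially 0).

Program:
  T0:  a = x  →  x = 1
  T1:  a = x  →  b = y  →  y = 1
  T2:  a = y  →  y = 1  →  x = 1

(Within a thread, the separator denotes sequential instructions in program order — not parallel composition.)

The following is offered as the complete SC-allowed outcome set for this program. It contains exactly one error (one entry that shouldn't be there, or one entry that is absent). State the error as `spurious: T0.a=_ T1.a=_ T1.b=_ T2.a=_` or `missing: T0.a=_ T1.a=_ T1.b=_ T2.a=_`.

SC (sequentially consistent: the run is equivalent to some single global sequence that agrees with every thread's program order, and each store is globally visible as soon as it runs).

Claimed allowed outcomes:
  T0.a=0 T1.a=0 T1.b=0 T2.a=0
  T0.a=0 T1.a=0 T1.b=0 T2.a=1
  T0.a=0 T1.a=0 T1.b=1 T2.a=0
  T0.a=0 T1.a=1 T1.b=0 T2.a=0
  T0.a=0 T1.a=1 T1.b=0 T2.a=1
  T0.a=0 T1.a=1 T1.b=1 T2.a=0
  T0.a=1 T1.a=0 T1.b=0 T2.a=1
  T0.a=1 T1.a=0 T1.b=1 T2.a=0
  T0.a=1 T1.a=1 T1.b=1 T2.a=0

outcome vector order: (T0.a,T1.a,T1.b,T2.a)
[SC] allowed = {0/0/0/0 0/0/0/1 0/0/1/0 0/1/0/0 0/1/0/1 0/1/1/0 1/0/0/0 1/0/0/1 1/0/1/0 1/1/1/0}
SC∖claimed = {1/0/0/0}

missing: T0.a=1 T1.a=0 T1.b=0 T2.a=0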